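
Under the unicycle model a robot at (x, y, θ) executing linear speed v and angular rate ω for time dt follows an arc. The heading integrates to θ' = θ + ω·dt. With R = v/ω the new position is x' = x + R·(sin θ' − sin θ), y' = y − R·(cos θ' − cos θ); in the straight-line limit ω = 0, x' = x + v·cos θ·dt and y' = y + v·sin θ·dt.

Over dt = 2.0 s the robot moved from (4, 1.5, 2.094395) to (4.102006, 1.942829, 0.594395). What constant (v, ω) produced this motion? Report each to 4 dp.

Δθ = 0.594395 − 2.094395 = -1.500000
ω = Δθ/dt = -1.500000/2.0 = -0.7500
R = −Δy/(cos θ' − cos θ) = -0.3333
v = R·ω = -0.3333·-0.7500 = 0.2500

v = 0.2500, ω = -0.7500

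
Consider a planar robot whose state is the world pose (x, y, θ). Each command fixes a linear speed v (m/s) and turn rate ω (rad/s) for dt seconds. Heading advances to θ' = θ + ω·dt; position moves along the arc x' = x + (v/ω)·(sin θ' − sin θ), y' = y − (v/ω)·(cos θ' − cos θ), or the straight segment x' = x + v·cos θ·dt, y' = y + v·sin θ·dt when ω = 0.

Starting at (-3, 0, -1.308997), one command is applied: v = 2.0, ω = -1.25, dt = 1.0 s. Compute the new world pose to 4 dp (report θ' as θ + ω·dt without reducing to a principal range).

θ' = -1.3090 + -1.25·1.0 = -2.5590
R = v/ω = 2.0/-1.25 = -1.6000
x' = -3 + -1.6000·(sin -2.5590 − sin -1.3090) = -3.6652
y' = 0 − -1.6000·(cos -2.5590 − cos -1.3090) = -1.7502

(-3.6652, -1.7502, -2.5590)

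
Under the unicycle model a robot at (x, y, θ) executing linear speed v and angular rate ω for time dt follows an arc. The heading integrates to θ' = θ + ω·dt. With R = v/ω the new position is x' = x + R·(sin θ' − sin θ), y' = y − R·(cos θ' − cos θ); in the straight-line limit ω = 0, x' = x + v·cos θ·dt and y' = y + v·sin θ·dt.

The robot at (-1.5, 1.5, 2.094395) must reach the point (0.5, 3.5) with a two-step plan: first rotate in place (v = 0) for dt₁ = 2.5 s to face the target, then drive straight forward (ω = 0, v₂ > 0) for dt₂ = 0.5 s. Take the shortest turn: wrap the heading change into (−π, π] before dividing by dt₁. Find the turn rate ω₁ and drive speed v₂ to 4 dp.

ω₁ = -0.5236, v₂ = 5.6569

heading to target = atan2(3.5−1.5, 0.5−-1.5) = 0.7854
Δθ = wrap(0.7854 − 2.0944) = -1.3090; ω₁ = Δθ/dt₁ = -0.5236
distance = √((0.5−-1.5)² + (3.5−1.5)²) = 2.8284; v₂ = distance/dt₂ = 5.6569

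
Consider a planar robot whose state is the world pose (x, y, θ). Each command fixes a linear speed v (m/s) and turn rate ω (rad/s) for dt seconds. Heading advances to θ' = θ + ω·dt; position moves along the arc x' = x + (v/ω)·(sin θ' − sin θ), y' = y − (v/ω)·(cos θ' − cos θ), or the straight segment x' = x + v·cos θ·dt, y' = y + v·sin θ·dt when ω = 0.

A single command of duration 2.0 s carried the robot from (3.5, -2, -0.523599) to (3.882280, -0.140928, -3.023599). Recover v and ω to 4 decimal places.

v = -1.2500, ω = -1.2500

Δθ = -3.023599 − -0.523599 = -2.500000
ω = Δθ/dt = -2.500000/2.0 = -1.2500
R = −Δy/(cos θ' − cos θ) = 1.0000
v = R·ω = 1.0000·-1.2500 = -1.2500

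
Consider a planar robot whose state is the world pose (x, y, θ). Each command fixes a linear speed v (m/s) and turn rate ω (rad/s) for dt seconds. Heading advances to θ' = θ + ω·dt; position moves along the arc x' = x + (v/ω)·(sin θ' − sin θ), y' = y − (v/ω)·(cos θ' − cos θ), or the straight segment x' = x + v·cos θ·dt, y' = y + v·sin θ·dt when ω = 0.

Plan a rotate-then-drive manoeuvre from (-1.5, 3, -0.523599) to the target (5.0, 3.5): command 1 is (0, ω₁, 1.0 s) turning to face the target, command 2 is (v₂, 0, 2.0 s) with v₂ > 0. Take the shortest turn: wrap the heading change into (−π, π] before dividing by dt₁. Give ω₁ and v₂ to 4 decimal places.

ω₁ = 0.6004, v₂ = 3.2596

heading to target = atan2(3.5−3, 5−-1.5) = 0.0768
Δθ = wrap(0.0768 − -0.5236) = 0.6004; ω₁ = Δθ/dt₁ = 0.6004
distance = √((5−-1.5)² + (3.5−3)²) = 6.5192; v₂ = distance/dt₂ = 3.2596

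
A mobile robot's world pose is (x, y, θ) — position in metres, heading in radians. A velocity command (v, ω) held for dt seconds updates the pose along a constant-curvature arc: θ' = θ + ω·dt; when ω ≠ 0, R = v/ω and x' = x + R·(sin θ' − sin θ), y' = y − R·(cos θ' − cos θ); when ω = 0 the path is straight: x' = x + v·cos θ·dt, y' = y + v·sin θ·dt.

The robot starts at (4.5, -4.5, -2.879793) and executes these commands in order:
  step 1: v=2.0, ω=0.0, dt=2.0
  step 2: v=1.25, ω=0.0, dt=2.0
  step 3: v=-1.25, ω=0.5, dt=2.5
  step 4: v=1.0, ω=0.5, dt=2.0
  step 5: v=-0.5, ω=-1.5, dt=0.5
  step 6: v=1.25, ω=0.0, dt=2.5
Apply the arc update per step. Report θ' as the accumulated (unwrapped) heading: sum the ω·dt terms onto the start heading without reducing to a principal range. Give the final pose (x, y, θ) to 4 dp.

step 1: θ'=-2.8798 (straight) → pose (0.6363, -5.5353, -2.8798)
step 2: θ'=-2.8798 (straight) → pose (-1.7785, -6.1823, -2.8798)
step 3: θ'=-1.6298 (R=-2.5000) → pose (0.0701, -3.9149, -1.6298)
step 4: θ'=-0.6298 (R=2.0000) → pose (0.8887, -5.6491, -0.6298)
step 5: θ'=-1.3798 (R=0.3333) → pose (0.7577, -5.4430, -1.3798)
step 6: θ'=-1.3798 (straight) → pose (1.3510, -8.5112, -1.3798)

(1.3510, -8.5112, -1.3798)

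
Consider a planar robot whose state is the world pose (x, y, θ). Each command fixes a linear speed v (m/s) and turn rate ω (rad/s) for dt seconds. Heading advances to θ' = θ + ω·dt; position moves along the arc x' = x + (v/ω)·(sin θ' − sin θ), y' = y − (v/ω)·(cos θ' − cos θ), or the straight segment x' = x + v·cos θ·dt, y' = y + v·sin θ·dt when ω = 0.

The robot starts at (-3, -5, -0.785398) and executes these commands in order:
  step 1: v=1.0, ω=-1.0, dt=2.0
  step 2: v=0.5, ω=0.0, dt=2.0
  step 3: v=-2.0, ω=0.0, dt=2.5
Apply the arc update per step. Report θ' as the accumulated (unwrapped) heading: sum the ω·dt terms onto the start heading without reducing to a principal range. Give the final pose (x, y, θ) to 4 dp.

step 1: θ'=-2.7854 (R=-1.0000) → pose (-3.3584, -6.6443, -2.7854)
step 2: θ'=-2.7854 (straight) → pose (-4.2956, -6.9930, -2.7854)
step 3: θ'=-2.7854 (straight) → pose (0.3905, -5.2495, -2.7854)

(0.3905, -5.2495, -2.7854)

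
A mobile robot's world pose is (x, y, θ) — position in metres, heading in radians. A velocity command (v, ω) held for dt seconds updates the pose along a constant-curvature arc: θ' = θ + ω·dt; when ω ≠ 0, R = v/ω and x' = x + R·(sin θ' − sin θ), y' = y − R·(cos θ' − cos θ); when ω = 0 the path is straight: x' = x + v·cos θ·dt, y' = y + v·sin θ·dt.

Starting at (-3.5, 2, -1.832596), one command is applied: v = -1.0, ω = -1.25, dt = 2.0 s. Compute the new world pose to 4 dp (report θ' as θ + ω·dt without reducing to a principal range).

(-1.9843, 2.0895, -4.3326)

θ' = -1.8326 + -1.25·2.0 = -4.3326
R = v/ω = -1.0/-1.25 = 0.8000
x' = -3.5 + 0.8000·(sin -4.3326 − sin -1.8326) = -1.9843
y' = 2 − 0.8000·(cos -4.3326 − cos -1.8326) = 2.0895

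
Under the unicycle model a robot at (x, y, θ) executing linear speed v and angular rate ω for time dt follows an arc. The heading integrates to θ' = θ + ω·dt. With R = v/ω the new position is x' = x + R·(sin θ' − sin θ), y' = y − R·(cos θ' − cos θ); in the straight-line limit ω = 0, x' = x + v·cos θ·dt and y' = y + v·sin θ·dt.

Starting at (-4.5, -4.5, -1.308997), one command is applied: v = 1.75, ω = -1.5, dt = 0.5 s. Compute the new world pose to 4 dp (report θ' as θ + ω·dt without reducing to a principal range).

θ' = -1.3090 + -1.5·0.5 = -2.0590
R = v/ω = 1.75/-1.5 = -1.1667
x' = -4.5 + -1.1667·(sin -2.0590 − sin -1.3090) = -4.5965
y' = -4.5 − -1.1667·(cos -2.0590 − cos -1.3090) = -5.3492

(-4.5965, -5.3492, -2.0590)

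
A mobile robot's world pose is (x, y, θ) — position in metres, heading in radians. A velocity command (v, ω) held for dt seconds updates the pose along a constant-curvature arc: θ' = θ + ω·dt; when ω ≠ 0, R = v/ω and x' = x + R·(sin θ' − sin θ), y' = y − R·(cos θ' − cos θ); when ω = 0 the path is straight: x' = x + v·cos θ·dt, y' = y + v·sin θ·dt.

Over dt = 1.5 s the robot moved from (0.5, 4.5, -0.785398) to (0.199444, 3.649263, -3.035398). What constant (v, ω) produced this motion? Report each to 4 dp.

Δθ = -3.035398 − -0.785398 = -2.250000
ω = Δθ/dt = -2.250000/1.5 = -1.5000
R = −Δy/(cos θ' − cos θ) = -0.5000
v = R·ω = -0.5000·-1.5000 = 0.7500

v = 0.7500, ω = -1.5000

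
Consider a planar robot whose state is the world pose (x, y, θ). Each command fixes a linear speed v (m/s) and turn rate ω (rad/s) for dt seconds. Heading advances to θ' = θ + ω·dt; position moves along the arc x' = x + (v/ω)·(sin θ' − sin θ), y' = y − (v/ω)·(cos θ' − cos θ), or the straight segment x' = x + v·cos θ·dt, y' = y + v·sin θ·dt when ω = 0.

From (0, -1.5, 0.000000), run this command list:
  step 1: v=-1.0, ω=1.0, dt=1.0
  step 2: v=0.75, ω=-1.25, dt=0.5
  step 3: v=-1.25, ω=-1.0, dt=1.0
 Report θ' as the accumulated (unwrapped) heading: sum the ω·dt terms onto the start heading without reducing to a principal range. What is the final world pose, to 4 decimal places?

step 1: θ'=1.0000 (R=-1.0000) → pose (-0.8415, -1.9597, 1.0000)
step 2: θ'=0.3750 (R=-0.6000) → pose (-0.5564, -1.7256, 0.3750)
step 3: θ'=-0.6250 (R=1.2500) → pose (-1.7456, -1.5761, -0.6250)

(-1.7456, -1.5761, -0.6250)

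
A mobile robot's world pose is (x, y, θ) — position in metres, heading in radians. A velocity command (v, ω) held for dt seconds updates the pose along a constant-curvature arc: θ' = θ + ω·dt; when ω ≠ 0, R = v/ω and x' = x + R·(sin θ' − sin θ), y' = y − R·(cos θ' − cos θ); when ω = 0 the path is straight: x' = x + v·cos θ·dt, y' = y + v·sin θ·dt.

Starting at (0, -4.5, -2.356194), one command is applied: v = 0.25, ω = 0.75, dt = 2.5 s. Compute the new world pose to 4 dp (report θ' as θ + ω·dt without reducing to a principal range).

θ' = -2.3562 + 0.75·2.5 = -0.4812
R = v/ω = 0.25/0.75 = 0.3333
x' = 0 + 0.3333·(sin -0.4812 − sin -2.3562) = 0.0814
y' = -4.5 − 0.3333·(cos -0.4812 − cos -2.3562) = -5.0312

(0.0814, -5.0312, -0.4812)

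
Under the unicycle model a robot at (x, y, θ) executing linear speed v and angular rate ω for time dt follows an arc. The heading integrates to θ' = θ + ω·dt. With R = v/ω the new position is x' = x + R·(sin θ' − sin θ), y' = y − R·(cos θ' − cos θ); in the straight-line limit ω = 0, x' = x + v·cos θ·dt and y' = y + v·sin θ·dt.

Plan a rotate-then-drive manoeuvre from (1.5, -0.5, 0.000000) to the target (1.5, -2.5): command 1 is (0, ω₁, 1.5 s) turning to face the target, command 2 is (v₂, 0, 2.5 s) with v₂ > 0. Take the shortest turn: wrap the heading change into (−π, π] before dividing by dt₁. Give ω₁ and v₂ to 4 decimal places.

heading to target = atan2(-2.5−-0.5, 1.5−1.5) = -1.5708
Δθ = wrap(-1.5708 − 0.0000) = -1.5708; ω₁ = Δθ/dt₁ = -1.0472
distance = √((1.5−1.5)² + (-2.5−-0.5)²) = 2.0000; v₂ = distance/dt₂ = 0.8000

ω₁ = -1.0472, v₂ = 0.8000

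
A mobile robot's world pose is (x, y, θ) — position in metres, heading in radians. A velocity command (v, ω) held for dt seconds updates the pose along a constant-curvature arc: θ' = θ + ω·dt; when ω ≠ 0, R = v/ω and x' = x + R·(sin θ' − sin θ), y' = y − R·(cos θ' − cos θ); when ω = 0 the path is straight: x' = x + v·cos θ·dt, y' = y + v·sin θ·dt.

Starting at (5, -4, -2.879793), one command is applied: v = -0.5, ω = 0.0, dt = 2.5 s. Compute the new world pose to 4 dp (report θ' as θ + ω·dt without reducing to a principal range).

θ' = -2.8798 + 0.0·2.5 = -2.8798
ω = 0 → straight: x' = 5 + -0.5·cos(-2.8798)·2.5 = 6.2074
y' = -4 + -0.5·sin(-2.8798)·2.5 = -3.6765

(6.2074, -3.6765, -2.8798)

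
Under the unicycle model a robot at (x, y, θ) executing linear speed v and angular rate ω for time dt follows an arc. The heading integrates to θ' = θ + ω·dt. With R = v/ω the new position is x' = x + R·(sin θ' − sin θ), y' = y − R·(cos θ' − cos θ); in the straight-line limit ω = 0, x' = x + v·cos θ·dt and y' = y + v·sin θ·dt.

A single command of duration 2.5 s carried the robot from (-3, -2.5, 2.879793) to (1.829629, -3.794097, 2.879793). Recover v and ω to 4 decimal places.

Δθ = 2.879793 − 2.879793 = 0.000000
ω = Δθ/dt = 0.000000/2.5 = 0.0000
ω = 0 → v = (Δx·cos θ + Δy·sin θ)/dt = -2.0000

v = -2.0000, ω = 0.0000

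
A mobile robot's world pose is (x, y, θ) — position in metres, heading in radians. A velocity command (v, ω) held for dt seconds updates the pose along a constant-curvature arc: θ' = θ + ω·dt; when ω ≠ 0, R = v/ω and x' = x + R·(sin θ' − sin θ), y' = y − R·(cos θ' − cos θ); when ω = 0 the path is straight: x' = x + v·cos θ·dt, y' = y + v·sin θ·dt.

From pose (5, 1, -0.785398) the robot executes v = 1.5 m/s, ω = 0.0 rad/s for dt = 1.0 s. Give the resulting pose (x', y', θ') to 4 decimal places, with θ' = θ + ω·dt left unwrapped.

θ' = -0.7854 + 0.0·1.0 = -0.7854
ω = 0 → straight: x' = 5 + 1.5·cos(-0.7854)·1.0 = 6.0607
y' = 1 + 1.5·sin(-0.7854)·1.0 = -0.0607

(6.0607, -0.0607, -0.7854)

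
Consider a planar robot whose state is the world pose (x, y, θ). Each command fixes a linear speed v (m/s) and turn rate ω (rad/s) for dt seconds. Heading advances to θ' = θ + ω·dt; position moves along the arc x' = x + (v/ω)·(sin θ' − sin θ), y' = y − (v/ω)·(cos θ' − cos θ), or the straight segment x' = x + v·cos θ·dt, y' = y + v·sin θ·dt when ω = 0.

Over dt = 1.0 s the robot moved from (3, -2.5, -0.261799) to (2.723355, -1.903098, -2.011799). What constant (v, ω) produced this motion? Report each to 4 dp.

Δθ = -2.011799 − -0.261799 = -1.750000
ω = Δθ/dt = -1.750000/1.0 = -1.7500
R = −Δy/(cos θ' − cos θ) = 0.4286
v = R·ω = 0.4286·-1.7500 = -0.7500

v = -0.7500, ω = -1.7500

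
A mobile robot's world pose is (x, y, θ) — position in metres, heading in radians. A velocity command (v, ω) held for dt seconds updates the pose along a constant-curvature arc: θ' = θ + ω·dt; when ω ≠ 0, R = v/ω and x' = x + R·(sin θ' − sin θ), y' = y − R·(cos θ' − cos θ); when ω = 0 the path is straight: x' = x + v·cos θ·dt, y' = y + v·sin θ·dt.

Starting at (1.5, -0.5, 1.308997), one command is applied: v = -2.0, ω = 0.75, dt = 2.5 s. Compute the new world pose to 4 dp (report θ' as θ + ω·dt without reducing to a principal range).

(4.1888, -3.8545, 3.1840)

θ' = 1.3090 + 0.75·2.5 = 3.1840
R = v/ω = -2.0/0.75 = -2.6667
x' = 1.5 + -2.6667·(sin 3.1840 − sin 1.3090) = 4.1888
y' = -0.5 − -2.6667·(cos 3.1840 − cos 1.3090) = -3.8545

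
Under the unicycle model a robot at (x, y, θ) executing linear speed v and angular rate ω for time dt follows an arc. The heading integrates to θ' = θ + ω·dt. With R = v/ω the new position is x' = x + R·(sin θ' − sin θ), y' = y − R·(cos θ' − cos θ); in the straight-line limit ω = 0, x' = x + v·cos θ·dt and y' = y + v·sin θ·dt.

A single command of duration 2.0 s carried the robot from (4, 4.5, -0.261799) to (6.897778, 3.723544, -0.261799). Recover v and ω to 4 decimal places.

v = 1.5000, ω = 0.0000

Δθ = -0.261799 − -0.261799 = 0.000000
ω = Δθ/dt = 0.000000/2.0 = 0.0000
ω = 0 → v = (Δx·cos θ + Δy·sin θ)/dt = 1.5000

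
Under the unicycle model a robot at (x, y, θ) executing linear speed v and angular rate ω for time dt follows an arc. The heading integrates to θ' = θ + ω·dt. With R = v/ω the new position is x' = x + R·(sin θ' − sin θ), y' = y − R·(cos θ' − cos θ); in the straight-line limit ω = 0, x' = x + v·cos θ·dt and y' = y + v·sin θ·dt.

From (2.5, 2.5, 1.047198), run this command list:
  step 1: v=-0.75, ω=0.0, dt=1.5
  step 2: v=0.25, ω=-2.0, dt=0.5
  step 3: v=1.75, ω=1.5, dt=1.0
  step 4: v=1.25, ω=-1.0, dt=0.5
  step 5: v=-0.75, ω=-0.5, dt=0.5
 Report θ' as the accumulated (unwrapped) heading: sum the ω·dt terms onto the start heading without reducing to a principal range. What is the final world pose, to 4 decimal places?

(3.0923, 3.0234, 0.7972)

step 1: θ'=1.0472 (straight) → pose (1.9375, 1.5257, 1.0472)
step 2: θ'=0.0472 (R=-0.1250) → pose (2.0399, 1.5881, 0.0472)
step 3: θ'=1.5472 (R=1.1667) → pose (3.1512, 2.7259, 1.5472)
step 4: θ'=1.0472 (R=-1.2500) → pose (3.3183, 3.3214, 1.0472)
step 5: θ'=0.7972 (R=1.5000) → pose (3.0923, 3.0234, 0.7972)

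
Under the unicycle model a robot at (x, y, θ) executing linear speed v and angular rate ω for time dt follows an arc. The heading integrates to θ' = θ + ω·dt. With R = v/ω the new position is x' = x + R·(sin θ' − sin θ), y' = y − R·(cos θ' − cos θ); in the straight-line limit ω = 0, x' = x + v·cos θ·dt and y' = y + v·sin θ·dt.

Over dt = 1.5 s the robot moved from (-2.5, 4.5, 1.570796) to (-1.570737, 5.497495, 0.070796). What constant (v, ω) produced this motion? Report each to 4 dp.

Δθ = 0.070796 − 1.570796 = -1.500000
ω = Δθ/dt = -1.500000/1.5 = -1.0000
R = −Δy/(cos θ' − cos θ) = -1.0000
v = R·ω = -1.0000·-1.0000 = 1.0000

v = 1.0000, ω = -1.0000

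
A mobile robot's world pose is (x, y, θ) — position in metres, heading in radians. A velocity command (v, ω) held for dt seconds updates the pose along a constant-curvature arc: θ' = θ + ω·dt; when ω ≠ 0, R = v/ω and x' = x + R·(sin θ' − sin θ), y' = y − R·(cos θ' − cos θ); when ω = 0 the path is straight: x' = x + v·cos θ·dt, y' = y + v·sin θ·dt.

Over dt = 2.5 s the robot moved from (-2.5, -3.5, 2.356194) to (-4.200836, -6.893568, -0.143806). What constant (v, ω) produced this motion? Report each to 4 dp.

v = -2.0000, ω = -1.0000

Δθ = -0.143806 − 2.356194 = -2.500000
ω = Δθ/dt = -2.500000/2.5 = -1.0000
R = −Δy/(cos θ' − cos θ) = 2.0000
v = R·ω = 2.0000·-1.0000 = -2.0000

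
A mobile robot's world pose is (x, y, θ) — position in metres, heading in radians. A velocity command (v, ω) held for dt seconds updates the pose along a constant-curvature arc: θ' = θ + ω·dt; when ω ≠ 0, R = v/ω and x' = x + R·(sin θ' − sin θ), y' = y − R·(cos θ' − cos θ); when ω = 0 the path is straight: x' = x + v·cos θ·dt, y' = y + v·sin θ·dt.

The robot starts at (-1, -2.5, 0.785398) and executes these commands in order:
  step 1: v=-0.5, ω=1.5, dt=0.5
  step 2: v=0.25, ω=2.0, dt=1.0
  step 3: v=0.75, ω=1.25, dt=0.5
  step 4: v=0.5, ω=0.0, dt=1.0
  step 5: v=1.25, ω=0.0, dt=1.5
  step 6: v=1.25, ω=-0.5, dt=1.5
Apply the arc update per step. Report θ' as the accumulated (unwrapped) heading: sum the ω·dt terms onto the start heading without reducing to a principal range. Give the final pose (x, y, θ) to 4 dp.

(-4.2611, -5.9650, 3.4104)

step 1: θ'=1.5354 (R=-0.3333) → pose (-1.0974, -2.7239, 1.5354)
step 2: θ'=3.5354 (R=0.1250) → pose (-1.2703, -2.6040, 3.5354)
step 3: θ'=4.1604 (R=0.6000) → pose (-1.5510, -2.8435, 4.1604)
step 4: θ'=4.1604 (straight) → pose (-1.8132, -3.2692, 4.1604)
step 5: θ'=4.1604 (straight) → pose (-2.7964, -4.8658, 4.1604)
step 6: θ'=3.4104 (R=-2.5000) → pose (-4.2611, -5.9650, 3.4104)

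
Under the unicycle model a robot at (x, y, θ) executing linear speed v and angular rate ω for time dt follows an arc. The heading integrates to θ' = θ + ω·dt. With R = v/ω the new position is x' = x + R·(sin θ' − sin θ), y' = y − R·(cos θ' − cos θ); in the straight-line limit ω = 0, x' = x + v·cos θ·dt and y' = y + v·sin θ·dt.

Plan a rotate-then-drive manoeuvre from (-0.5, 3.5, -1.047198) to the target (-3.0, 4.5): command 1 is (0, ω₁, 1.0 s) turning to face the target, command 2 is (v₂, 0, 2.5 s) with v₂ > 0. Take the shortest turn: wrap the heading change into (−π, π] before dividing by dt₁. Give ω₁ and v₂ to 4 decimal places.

heading to target = atan2(4.5−3.5, -3−-0.5) = 2.7611
Δθ = wrap(2.7611 − -1.0472) = -2.4749; ω₁ = Δθ/dt₁ = -2.4749
distance = √((-3−-0.5)² + (4.5−3.5)²) = 2.6926; v₂ = distance/dt₂ = 1.0770

ω₁ = -2.4749, v₂ = 1.0770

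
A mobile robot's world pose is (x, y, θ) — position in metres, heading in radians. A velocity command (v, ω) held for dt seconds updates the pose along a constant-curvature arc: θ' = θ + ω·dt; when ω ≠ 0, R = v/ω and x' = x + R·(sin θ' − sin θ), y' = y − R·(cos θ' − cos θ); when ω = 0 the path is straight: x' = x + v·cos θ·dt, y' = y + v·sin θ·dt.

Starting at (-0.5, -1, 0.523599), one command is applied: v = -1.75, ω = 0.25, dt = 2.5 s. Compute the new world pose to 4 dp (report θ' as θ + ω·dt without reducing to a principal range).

θ' = 0.5236 + 0.25·2.5 = 1.1486
R = v/ω = -1.75/0.25 = -7.0000
x' = -0.5 + -7.0000·(sin 1.1486 − sin 0.5236) = -3.3853
y' = -1 − -7.0000·(cos 1.1486 − cos 0.5236) = -4.1938

(-3.3853, -4.1938, 1.1486)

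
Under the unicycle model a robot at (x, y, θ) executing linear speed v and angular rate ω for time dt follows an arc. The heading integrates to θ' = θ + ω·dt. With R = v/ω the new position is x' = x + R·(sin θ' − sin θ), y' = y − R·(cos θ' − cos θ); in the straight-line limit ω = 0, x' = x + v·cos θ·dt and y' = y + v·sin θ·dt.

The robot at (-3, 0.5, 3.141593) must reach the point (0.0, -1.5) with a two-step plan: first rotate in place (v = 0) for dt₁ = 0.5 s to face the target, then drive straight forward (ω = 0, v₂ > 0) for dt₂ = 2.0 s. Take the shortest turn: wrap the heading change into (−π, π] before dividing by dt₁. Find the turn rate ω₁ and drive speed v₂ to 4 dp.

heading to target = atan2(-1.5−0.5, 0−-3) = -0.5880
Δθ = wrap(-0.5880 − 3.1416) = 2.5536; ω₁ = Δθ/dt₁ = 5.1072
distance = √((0−-3)² + (-1.5−0.5)²) = 3.6056; v₂ = distance/dt₂ = 1.8028

ω₁ = 5.1072, v₂ = 1.8028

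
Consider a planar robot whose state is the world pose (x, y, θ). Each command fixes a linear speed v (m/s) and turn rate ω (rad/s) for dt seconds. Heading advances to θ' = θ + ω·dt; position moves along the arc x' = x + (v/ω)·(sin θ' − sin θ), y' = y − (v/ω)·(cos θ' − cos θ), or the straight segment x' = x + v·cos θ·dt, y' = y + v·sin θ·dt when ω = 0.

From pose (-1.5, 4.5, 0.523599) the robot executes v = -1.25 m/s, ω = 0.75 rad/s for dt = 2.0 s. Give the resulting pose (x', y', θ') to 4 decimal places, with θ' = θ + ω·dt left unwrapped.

(-2.1654, 2.3275, 2.0236)

θ' = 0.5236 + 0.75·2.0 = 2.0236
R = v/ω = -1.25/0.75 = -1.6667
x' = -1.5 + -1.6667·(sin 2.0236 − sin 0.5236) = -2.1654
y' = 4.5 − -1.6667·(cos 2.0236 − cos 0.5236) = 2.3275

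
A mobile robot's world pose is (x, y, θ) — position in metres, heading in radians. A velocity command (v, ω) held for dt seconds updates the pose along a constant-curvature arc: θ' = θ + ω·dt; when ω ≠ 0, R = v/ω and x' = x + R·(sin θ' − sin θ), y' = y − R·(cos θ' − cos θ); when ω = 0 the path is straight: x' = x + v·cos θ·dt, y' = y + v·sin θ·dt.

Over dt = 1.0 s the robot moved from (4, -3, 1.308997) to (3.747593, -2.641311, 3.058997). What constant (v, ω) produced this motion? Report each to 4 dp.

v = 0.5000, ω = 1.7500

Δθ = 3.058997 − 1.308997 = 1.750000
ω = Δθ/dt = 1.750000/1.0 = 1.7500
R = −Δy/(cos θ' − cos θ) = 0.2857
v = R·ω = 0.2857·1.7500 = 0.5000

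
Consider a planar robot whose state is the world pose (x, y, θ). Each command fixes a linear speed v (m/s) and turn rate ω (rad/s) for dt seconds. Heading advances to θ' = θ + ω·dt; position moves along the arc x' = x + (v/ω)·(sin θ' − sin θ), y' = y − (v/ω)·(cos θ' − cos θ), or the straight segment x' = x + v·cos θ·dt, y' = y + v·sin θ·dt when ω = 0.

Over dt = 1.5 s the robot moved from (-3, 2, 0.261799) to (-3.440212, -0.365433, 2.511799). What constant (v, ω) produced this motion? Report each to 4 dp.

v = -2.0000, ω = 1.5000

Δθ = 2.511799 − 0.261799 = 2.250000
ω = Δθ/dt = 2.250000/1.5 = 1.5000
R = −Δy/(cos θ' − cos θ) = -1.3333
v = R·ω = -1.3333·1.5000 = -2.0000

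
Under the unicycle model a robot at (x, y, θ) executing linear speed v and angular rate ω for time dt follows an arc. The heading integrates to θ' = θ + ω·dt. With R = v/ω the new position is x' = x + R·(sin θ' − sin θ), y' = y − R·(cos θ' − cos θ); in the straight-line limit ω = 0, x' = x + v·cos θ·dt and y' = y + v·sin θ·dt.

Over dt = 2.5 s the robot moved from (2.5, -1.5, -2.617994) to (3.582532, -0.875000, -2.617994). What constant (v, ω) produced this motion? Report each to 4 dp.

Δθ = -2.617994 − -2.617994 = 0.000000
ω = Δθ/dt = 0.000000/2.5 = 0.0000
ω = 0 → v = (Δx·cos θ + Δy·sin θ)/dt = -0.5000

v = -0.5000, ω = 0.0000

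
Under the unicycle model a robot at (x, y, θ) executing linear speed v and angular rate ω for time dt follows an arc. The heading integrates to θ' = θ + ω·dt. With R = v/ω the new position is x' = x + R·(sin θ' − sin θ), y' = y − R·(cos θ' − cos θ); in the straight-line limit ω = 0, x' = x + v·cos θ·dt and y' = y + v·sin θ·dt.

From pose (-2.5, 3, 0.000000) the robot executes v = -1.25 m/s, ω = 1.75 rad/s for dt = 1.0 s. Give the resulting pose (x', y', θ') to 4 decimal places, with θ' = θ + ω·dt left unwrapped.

θ' = 0.0000 + 1.75·1.0 = 1.7500
R = v/ω = -1.25/1.75 = -0.7143
x' = -2.5 + -0.7143·(sin 1.7500 − sin 0.0000) = -3.2028
y' = 3 − -0.7143·(cos 1.7500 − cos 0.0000) = 2.1584

(-3.2028, 2.1584, 1.7500)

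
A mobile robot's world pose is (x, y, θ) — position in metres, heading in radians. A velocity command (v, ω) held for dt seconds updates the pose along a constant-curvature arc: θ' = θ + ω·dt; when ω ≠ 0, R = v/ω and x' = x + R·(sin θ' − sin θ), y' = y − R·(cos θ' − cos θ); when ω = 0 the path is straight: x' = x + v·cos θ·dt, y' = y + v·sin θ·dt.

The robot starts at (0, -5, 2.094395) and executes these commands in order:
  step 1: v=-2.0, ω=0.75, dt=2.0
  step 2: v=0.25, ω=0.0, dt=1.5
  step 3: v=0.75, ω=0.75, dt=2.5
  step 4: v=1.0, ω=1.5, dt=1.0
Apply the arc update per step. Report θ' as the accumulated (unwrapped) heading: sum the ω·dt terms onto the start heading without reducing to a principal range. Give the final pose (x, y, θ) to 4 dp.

(3.7564, -7.8726, 6.9694)

step 1: θ'=3.5944 (R=-2.6667) → pose (3.4760, -6.0646, 3.5944)
step 2: θ'=3.5944 (straight) → pose (3.1388, -6.2287, 3.5944)
step 3: θ'=5.4694 (R=1.0000) → pose (2.8494, -7.8146, 5.4694)
step 4: θ'=6.9694 (R=0.6667) → pose (3.7564, -7.8726, 6.9694)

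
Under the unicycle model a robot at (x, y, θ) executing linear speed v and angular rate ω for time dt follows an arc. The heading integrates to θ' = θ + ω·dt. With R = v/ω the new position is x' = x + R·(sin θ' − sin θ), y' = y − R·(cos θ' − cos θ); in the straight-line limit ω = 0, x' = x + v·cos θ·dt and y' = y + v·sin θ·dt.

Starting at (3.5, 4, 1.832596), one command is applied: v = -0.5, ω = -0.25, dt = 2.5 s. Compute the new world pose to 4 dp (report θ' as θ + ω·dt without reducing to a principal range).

θ' = 1.8326 + -0.25·2.5 = 1.2076
R = v/ω = -0.5/-0.25 = 2.0000
x' = 3.5 + 2.0000·(sin 1.2076 − sin 1.8326) = 3.4377
y' = 4 − 2.0000·(cos 1.2076 − cos 1.8326) = 2.7718

(3.4377, 2.7718, 1.2076)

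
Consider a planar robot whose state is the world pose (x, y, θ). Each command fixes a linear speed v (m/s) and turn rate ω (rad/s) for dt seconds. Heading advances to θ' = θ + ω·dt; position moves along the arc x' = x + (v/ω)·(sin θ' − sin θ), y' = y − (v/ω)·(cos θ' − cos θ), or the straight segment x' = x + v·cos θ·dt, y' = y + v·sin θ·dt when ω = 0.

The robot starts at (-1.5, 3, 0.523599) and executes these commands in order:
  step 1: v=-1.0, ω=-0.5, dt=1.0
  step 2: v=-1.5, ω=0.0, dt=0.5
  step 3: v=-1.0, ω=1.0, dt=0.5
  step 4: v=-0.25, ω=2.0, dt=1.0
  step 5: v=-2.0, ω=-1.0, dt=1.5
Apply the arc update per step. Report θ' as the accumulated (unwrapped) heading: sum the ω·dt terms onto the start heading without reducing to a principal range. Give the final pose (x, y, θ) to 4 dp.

step 1: θ'=0.0236 (R=2.0000) → pose (-2.4528, 2.7326, 0.0236)
step 2: θ'=0.0236 (straight) → pose (-3.2026, 2.7149, 0.0236)
step 3: θ'=0.5236 (R=-1.0000) → pose (-3.6790, 2.5812, 0.5236)
step 4: θ'=2.5236 (R=-0.1250) → pose (-3.6889, 2.3711, 2.5236)
step 5: θ'=1.0236 (R=2.0000) → pose (-3.1398, -0.2996, 1.0236)

(-3.1398, -0.2996, 1.0236)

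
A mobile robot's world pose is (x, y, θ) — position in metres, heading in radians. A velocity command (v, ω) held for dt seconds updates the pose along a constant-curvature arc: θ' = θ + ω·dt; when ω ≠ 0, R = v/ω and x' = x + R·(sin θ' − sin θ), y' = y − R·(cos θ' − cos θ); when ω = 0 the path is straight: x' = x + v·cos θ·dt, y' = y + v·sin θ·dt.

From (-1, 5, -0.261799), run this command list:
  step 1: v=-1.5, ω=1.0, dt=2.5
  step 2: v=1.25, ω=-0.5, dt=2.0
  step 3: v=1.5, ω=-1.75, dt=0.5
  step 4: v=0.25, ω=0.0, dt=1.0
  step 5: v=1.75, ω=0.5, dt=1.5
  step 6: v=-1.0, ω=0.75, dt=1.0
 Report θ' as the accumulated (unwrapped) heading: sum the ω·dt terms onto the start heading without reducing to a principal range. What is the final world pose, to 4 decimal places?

step 1: θ'=2.2382 (R=-1.5000) → pose (-2.5664, 2.6227, 2.2382)
step 2: θ'=1.2382 (R=-2.5000) → pose (-2.9658, 4.9863, 1.2382)
step 3: θ'=0.3632 (R=-0.8571) → pose (-2.4601, 5.5077, 0.3632)
step 4: θ'=0.3632 (straight) → pose (-2.2264, 5.5965, 0.3632)
step 5: θ'=1.1132 (R=3.5000) → pose (-0.3300, 7.3219, 1.1132)
step 6: θ'=1.8632 (R=-1.3333) → pose (-0.4106, 6.3485, 1.8632)

(-0.4106, 6.3485, 1.8632)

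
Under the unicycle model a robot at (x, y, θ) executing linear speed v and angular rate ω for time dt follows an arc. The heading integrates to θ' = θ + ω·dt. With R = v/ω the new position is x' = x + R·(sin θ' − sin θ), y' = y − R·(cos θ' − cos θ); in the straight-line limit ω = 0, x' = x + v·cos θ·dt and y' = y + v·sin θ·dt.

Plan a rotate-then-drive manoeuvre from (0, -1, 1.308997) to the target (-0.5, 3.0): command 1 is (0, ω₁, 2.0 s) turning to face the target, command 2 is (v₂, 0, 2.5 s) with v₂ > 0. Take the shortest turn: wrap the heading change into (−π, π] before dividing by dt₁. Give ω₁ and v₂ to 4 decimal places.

heading to target = atan2(3−-1, -0.5−0) = 1.6952
Δθ = wrap(1.6952 − 1.3090) = 0.3862; ω₁ = Δθ/dt₁ = 0.1931
distance = √((-0.5−0)² + (3−-1)²) = 4.0311; v₂ = distance/dt₂ = 1.6125

ω₁ = 0.1931, v₂ = 1.6125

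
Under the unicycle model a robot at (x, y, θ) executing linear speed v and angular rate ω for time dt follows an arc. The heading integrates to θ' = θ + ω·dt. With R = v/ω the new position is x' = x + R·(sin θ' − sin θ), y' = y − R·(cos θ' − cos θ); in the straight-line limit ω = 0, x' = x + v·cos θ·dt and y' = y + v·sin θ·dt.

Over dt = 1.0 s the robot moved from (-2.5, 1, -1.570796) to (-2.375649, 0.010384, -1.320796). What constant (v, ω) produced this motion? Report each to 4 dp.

Δθ = -1.320796 − -1.570796 = 0.250000
ω = Δθ/dt = 0.250000/1.0 = 0.2500
R = −Δy/(cos θ' − cos θ) = 4.0000
v = R·ω = 4.0000·0.2500 = 1.0000

v = 1.0000, ω = 0.2500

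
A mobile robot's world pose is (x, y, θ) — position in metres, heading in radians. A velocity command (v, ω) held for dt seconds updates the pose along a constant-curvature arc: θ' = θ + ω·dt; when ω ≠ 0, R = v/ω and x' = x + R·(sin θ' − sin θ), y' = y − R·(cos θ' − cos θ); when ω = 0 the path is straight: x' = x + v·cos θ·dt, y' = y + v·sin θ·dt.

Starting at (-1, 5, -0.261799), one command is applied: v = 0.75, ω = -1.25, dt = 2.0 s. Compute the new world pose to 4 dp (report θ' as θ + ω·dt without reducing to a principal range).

θ' = -0.2618 + -1.25·2.0 = -2.7618
R = v/ω = 0.75/-1.25 = -0.6000
x' = -1 + -0.6000·(sin -2.7618 − sin -0.2618) = -0.9329
y' = 5 − -0.6000·(cos -2.7618 − cos -0.2618) = 3.8632

(-0.9329, 3.8632, -2.7618)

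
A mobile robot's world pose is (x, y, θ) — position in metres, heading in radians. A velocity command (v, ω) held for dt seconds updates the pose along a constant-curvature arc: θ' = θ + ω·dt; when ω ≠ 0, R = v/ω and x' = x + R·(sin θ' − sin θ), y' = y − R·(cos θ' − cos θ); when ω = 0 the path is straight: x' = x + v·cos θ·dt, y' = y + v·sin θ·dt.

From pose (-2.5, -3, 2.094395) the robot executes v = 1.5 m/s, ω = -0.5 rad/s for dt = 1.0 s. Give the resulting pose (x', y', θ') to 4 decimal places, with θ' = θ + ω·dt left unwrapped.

(-2.9011, -1.5708, 1.5944)

θ' = 2.0944 + -0.5·1.0 = 1.5944
R = v/ω = 1.5/-0.5 = -3.0000
x' = -2.5 + -3.0000·(sin 1.5944 − sin 2.0944) = -2.9011
y' = -3 − -3.0000·(cos 1.5944 − cos 2.0944) = -1.5708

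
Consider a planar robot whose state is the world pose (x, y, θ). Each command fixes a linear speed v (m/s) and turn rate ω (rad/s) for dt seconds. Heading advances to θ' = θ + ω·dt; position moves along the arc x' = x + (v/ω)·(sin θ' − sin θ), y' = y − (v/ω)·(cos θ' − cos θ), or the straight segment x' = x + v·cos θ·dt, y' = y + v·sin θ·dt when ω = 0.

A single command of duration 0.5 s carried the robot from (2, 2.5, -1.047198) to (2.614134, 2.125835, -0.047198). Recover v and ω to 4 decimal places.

v = 1.5000, ω = 2.0000

Δθ = -0.047198 − -1.047198 = 1.000000
ω = Δθ/dt = 1.000000/0.5 = 2.0000
R = Δx/(sin θ' − sin θ) = 0.7500
v = R·ω = 0.7500·2.0000 = 1.5000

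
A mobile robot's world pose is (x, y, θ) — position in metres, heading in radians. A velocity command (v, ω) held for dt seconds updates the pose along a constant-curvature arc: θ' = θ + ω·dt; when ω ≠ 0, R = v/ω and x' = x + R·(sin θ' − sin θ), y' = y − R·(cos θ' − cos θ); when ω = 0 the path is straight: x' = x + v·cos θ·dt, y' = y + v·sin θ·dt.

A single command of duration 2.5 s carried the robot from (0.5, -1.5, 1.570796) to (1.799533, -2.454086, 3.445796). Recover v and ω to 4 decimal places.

v = -0.7500, ω = 0.7500

Δθ = 3.445796 − 1.570796 = 1.875000
ω = Δθ/dt = 1.875000/2.5 = 0.7500
R = Δx/(sin θ' − sin θ) = -1.0000
v = R·ω = -1.0000·0.7500 = -0.7500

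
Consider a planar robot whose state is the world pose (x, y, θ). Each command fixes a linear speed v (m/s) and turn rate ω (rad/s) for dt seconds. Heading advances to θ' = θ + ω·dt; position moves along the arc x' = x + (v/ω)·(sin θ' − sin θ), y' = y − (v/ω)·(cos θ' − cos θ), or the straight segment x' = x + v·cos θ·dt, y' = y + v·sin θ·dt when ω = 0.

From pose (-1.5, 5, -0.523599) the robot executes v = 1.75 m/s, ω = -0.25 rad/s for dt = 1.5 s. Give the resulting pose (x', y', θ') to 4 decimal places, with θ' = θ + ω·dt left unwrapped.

θ' = -0.5236 + -0.25·1.5 = -0.8986
R = v/ω = 1.75/-0.25 = -7.0000
x' = -1.5 + -7.0000·(sin -0.8986 − sin -0.5236) = 0.4772
y' = 5 − -7.0000·(cos -0.8986 − cos -0.5236) = 3.2968

(0.4772, 3.2968, -0.8986)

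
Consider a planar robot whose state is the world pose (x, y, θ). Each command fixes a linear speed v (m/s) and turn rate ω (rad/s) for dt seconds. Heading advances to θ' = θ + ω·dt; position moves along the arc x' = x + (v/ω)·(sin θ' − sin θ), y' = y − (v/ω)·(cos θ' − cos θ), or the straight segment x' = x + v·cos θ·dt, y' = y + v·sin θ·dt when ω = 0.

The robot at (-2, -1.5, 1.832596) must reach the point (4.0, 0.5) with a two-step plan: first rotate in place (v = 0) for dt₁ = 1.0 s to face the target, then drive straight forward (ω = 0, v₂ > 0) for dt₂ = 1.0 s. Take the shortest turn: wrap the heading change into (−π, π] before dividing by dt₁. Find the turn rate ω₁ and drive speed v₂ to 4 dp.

heading to target = atan2(0.5−-1.5, 4−-2) = 0.3218
Δθ = wrap(0.3218 − 1.8326) = -1.5108; ω₁ = Δθ/dt₁ = -1.5108
distance = √((4−-2)² + (0.5−-1.5)²) = 6.3246; v₂ = distance/dt₂ = 6.3246

ω₁ = -1.5108, v₂ = 6.3246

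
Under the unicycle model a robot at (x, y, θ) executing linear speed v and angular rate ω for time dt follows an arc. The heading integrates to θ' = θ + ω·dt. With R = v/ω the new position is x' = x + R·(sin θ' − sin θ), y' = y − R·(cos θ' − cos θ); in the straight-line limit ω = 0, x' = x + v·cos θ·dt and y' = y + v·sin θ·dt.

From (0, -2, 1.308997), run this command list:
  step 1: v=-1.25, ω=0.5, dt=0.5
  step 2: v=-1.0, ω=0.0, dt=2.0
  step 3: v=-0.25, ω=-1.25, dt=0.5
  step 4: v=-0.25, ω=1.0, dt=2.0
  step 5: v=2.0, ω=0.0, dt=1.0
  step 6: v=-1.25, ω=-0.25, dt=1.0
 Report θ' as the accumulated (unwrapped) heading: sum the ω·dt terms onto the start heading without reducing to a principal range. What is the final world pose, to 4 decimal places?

step 1: θ'=1.5590 (R=-2.5000) → pose (-0.0850, -2.6175, 1.5590)
step 2: θ'=1.5590 (straight) → pose (-0.1086, -4.6174, 1.5590)
step 3: θ'=0.9340 (R=0.2000) → pose (-0.1478, -4.7340, 0.9340)
step 4: θ'=2.9340 (R=-0.2500) → pose (0.0017, -5.1273, 2.9340)
step 5: θ'=2.9340 (straight) → pose (-1.9554, -4.7150, 2.9340)
step 6: θ'=2.6840 (R=5.0000) → pose (-0.7770, -5.1221, 2.6840)

(-0.7770, -5.1221, 2.6840)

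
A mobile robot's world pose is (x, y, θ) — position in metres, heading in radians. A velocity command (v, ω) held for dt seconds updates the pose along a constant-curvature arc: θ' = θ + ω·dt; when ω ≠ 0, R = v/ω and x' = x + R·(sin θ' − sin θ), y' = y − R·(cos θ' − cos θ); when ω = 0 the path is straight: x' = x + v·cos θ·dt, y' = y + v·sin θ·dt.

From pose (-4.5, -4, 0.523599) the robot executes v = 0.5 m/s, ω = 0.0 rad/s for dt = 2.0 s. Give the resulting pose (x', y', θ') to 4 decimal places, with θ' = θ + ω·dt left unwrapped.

(-3.6340, -3.5000, 0.5236)

θ' = 0.5236 + 0.0·2.0 = 0.5236
ω = 0 → straight: x' = -4.5 + 0.5·cos(0.5236)·2.0 = -3.6340
y' = -4 + 0.5·sin(0.5236)·2.0 = -3.5000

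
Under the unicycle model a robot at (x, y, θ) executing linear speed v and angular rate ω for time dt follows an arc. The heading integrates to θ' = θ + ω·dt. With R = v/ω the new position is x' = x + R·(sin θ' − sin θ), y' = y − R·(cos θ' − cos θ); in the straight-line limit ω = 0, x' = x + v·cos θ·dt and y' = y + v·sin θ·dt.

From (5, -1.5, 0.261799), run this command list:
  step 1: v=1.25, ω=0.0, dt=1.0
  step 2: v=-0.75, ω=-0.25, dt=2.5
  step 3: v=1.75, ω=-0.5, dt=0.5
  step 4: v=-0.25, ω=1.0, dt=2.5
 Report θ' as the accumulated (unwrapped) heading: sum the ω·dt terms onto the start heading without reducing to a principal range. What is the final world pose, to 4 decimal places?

(4.7544, -1.7745, 1.8868)

step 1: θ'=0.2618 (straight) → pose (6.2074, -1.1765, 0.2618)
step 2: θ'=-0.3632 (R=3.0000) → pose (4.3651, -1.0830, -0.3632)
step 3: θ'=-0.6132 (R=-3.5000) → pose (5.1359, -1.4923, -0.6132)
step 4: θ'=1.8868 (R=-0.2500) → pose (4.7544, -1.7745, 1.8868)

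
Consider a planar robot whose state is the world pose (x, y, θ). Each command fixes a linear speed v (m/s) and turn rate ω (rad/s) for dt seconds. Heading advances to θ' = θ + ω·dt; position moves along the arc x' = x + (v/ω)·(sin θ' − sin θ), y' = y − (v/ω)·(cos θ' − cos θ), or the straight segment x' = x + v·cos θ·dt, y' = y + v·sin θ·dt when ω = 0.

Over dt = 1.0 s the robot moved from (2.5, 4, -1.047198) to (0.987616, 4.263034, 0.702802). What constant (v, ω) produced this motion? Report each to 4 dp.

v = -1.7500, ω = 1.7500

Δθ = 0.702802 − -1.047198 = 1.750000
ω = Δθ/dt = 1.750000/1.0 = 1.7500
R = Δx/(sin θ' − sin θ) = -1.0000
v = R·ω = -1.0000·1.7500 = -1.7500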